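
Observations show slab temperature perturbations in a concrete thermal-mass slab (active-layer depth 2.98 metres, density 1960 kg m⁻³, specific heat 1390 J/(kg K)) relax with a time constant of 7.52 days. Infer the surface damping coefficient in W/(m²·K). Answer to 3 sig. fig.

12.5

Areal heat capacity C = ρ c_p D = 1960 × 1390 × 2.98 = 8.12×10^6 J m⁻² K⁻¹.
τ = 7.52 days = 6.50×10^5 s.
λ = C / τ = 8.12×10^6 / 6.50×10^5 = 12.5 W/(m²·K).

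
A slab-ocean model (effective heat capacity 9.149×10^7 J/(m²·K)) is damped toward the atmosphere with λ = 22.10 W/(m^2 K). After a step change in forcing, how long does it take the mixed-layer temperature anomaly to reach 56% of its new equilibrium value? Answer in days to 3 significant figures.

Areal heat capacity C = 9.149×10^7 J/(m²·K) (given).
τ = C / λ = 9.15×10^7 / 22.10 = 4.14×10^6 s.
Fraction reached: 1 − e^(−t/τ) = 0.56 ⇒ t = −τ ln(1 − 0.56) = τ × 0.821.
t = 3.40×10^6 s = 39.3 days.

39.3 days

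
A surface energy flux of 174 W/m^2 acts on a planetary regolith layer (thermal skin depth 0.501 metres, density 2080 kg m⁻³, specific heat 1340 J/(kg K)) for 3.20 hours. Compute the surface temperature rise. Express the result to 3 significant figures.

1.44 K

Areal heat capacity C = ρ c_p D = 2080 × 1340 × 0.501 = 1.40×10^6 J/(m^2 K).
Net heat input Q = F Δt = 174 × (3.20 hours × 3600 s/hour) = 2.00×10^6 J/m².
ΔT = Q / C = 2.00×10^6 / 1.40×10^6 = 1.44 K.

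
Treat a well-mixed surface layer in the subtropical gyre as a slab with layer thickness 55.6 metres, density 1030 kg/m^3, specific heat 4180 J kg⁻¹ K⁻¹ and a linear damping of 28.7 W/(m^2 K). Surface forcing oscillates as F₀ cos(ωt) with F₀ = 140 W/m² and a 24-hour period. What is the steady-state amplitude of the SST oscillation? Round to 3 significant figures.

Areal heat capacity C = ρ c_p D = 1030 × 4180 × 55.6 = 2.39×10^8 J/(m^2 K).
Angular frequency ω = 2π / T = 2π / 86400 s = 7.27×10^-5 s⁻¹.
√((Cω)² + λ²) = √((17400)² + 28.7²) = 17400 W/(m²·K).
Amplitude A = F₀ / √((Cω)²+λ²) = 140 / 17400 = 0.00804 K.

0.00804 K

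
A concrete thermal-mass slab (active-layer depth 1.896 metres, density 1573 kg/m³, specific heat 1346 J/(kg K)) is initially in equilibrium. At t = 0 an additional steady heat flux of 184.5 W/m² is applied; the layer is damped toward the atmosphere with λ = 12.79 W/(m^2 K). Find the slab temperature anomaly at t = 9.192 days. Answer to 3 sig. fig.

Areal heat capacity C = ρ c_p D = 1573 × 1346 × 1.896 = 4.01×10^6 J m⁻² K⁻¹.
τ = C / λ = 4.01×10^6 / 12.79 = 3.14×10^5 s.
Equilibrium anomaly ΔT_eq = F / λ = 184.5 / 12.79 = 14.4 K.
t = 9.192 days = 7.94×10^5 s, so t/τ = 2.53.
ΔT(t) = ΔT_eq (1 − e^(−t/τ)) = 14.4 × (1 − e^−2.53) = 13.3 K.

13.3 K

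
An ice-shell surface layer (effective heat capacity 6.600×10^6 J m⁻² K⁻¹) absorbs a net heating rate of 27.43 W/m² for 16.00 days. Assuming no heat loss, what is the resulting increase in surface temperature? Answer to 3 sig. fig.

5.75 K

Areal heat capacity C = 6.600×10^6 J m⁻² K⁻¹ (given).
Net heat input Q = F Δt = 27.43 × (16.00 days × 86400 s/day) = 3.79×10^7 J/m².
ΔT = Q / C = 3.79×10^7 / 6.60×10^6 = 5.75 K.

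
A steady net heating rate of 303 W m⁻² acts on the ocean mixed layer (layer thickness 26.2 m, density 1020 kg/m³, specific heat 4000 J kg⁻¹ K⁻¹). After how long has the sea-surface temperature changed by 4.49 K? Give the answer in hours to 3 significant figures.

440 hours

Areal heat capacity C = ρ c_p D = 1020 × 4000 × 26.2 = 1.07×10^8 J/(m²·K).
Time required: Δt = C ΔT / F = 1.07×10^8 × 4.49 / 303 = 1.58×10^6 s.
In hours: 1.58×10^6 s / (3600 s/hour) = 440 hours.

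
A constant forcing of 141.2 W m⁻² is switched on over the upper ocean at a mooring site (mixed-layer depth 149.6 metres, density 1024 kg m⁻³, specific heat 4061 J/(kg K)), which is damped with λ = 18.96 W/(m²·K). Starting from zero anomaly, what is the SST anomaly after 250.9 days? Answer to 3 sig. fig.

Areal heat capacity C = ρ c_p D = 1024 × 4061 × 149.6 = 6.22×10^8 J/(m²·K).
τ = C / λ = 6.22×10^8 / 18.96 = 3.28×10^7 s.
Equilibrium anomaly ΔT_eq = F / λ = 141.2 / 18.96 = 7.45 K.
t = 250.9 days = 2.17×10^7 s, so t/τ = 0.661.
ΔT(t) = ΔT_eq (1 − e^(−t/τ)) = 7.45 × (1 − e^−0.661) = 3.60 K.

3.60 K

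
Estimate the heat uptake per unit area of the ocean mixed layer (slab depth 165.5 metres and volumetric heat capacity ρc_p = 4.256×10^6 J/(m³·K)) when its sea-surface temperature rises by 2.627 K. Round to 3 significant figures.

1.85×10^9

Areal heat capacity C = ρc_p × D = 4.256×10^6 × 165.5 = 7.04×10^8 J/(m^2 K).
ΔQ = C ΔT = 7.04×10^8 × 2.627 = 1.85×10^9 J/m².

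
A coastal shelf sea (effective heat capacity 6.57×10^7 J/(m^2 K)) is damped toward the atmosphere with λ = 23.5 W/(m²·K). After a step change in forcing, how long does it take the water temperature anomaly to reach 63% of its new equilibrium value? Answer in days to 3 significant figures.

32.2 days

Areal heat capacity C = 6.57×10^7 J/(m^2 K) (given).
τ = C / λ = 6.57×10^7 / 23.5 = 2.80×10^6 s.
Fraction reached: 1 − e^(−t/τ) = 0.63 ⇒ t = −τ ln(1 − 0.63) = τ × 0.994.
t = 2.78×10^6 s = 32.2 days.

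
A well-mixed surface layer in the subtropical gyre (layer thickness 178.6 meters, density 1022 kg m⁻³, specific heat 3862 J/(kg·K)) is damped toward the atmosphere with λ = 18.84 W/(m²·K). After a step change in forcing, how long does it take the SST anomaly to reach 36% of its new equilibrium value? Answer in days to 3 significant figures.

Areal heat capacity C = ρ c_p D = 1022 × 3862 × 178.6 = 7.05×10^8 J/(m^2 K).
τ = C / λ = 7.05×10^8 / 18.84 = 3.74×10^7 s.
Fraction reached: 1 − e^(−t/τ) = 0.36 ⇒ t = −τ ln(1 − 0.36) = τ × 0.446.
t = 1.67×10^7 s = 193 days.

193 days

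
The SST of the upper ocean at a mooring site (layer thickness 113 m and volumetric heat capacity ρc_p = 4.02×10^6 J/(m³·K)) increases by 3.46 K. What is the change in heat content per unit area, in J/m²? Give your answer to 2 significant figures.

Areal heat capacity C = ρc_p × D = 4.02×10^6 × 113 = 4.54×10^8 J m⁻² K⁻¹.
ΔQ = C ΔT = 4.54×10^8 × 3.46 = 1.57×10^9 J/m².

1.6×10^9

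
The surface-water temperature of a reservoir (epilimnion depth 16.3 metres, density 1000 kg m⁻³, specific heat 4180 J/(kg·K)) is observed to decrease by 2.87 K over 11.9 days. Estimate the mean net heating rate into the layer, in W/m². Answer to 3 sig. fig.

-190

Areal heat capacity C = ρ c_p D = 1000 × 4180 × 16.3 = 6.81×10^7 J/(m^2 K).
Required heat per unit area: Q = C ΔT = 6.81×10^7 × -2.87 = -1.96×10^8 J/m².
Flux F = Q / Δt = -1.96×10^8 / 1.03×10^6 s = -190 W/m².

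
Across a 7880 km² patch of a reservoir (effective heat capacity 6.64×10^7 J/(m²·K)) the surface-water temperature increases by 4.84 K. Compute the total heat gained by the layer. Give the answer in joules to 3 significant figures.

Areal heat capacity C = 6.64×10^7 J/(m²·K) (given).
Heat per unit area: q = C ΔT = 6.64×10^7 × 4.84 = 3.21×10^8 J/m².
Total heat: Q = q × A = 3.21×10^8 × (7880 × 10⁶ m²) = 2.53×10^18 J.

2.53×10^18 J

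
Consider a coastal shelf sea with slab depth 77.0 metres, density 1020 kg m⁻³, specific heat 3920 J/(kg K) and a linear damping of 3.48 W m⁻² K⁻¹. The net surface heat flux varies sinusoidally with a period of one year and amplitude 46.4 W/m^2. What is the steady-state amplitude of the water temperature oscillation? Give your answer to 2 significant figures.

0.76 K

Areal heat capacity C = ρ c_p D = 1020 × 3920 × 77.0 = 3.08×10^8 J/(m²·K).
Angular frequency ω = 2π / T = 2π / 3.15×10^7 s = 1.99×10^-7 s⁻¹.
√((Cω)² + λ²) = √((61.3)² + 3.48²) = 61.4 W/(m²·K).
Amplitude A = F₀ / √((Cω)²+λ²) = 46.4 / 61.4 = 0.755 K.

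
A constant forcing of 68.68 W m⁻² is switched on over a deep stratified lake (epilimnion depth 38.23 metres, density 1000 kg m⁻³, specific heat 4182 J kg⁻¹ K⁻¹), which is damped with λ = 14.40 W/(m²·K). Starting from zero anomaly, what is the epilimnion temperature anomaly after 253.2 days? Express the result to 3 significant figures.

Areal heat capacity C = ρ c_p D = 1000 × 4182 × 38.23 = 1.60×10^8 J m⁻² K⁻¹.
τ = C / λ = 1.60×10^8 / 14.40 = 1.11×10^7 s.
Equilibrium anomaly ΔT_eq = F / λ = 68.68 / 14.40 = 4.77 K.
t = 253.2 days = 2.19×10^7 s, so t/τ = 1.97.
ΔT(t) = ΔT_eq (1 − e^(−t/τ)) = 4.77 × (1 − e^−1.97) = 4.10 K.

4.10 K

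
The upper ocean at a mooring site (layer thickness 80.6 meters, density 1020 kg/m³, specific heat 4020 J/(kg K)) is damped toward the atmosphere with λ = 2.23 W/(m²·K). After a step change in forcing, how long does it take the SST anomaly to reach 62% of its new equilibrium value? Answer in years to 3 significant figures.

4.54 years

Areal heat capacity C = ρ c_p D = 1020 × 4020 × 80.6 = 3.30×10^8 J m⁻² K⁻¹.
τ = C / λ = 3.30×10^8 / 2.23 = 1.48×10^8 s.
Fraction reached: 1 − e^(−t/τ) = 0.62 ⇒ t = −τ ln(1 − 0.62) = τ × 0.968.
t = 1.43×10^8 s = 4.54 years.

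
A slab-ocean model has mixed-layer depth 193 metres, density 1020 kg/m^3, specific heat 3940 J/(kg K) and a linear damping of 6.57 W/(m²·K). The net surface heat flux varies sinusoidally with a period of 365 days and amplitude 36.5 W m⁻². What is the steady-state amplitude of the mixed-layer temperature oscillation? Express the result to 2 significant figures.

Areal heat capacity C = ρ c_p D = 1020 × 3940 × 193 = 7.76×10^8 J/(m²·K).
Angular frequency ω = 2π / T = 2π / 3.15×10^7 s = 1.99×10^-7 s⁻¹.
√((Cω)² + λ²) = √((155)² + 6.57²) = 155 W/(m²·K).
Amplitude A = F₀ / √((Cω)²+λ²) = 36.5 / 155 = 0.236 K.

0.24 K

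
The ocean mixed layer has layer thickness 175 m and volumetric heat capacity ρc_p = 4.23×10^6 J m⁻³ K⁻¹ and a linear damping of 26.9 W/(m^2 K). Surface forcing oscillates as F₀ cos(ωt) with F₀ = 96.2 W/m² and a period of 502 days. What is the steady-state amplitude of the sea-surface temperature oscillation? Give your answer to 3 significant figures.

0.870 K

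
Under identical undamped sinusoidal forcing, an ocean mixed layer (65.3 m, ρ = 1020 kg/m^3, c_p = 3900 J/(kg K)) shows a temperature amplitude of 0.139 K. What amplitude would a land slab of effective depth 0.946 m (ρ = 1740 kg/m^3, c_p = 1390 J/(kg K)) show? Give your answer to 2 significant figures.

C_ocean = 2.60×10^8 J/(m²·K); C_land = 2.29×10^6 J/(m²·K).
A ∝ 1/C ⇒ A_land = A_ocean × C_ocean/C_land = 0.139 × 114 = 15.8 K.

16 K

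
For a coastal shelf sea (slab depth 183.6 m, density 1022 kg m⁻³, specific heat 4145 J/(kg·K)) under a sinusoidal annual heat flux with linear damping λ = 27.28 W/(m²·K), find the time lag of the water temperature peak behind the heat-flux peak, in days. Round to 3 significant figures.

Areal heat capacity C = ρ c_p D = 1022 × 4145 × 183.6 = 7.78×10^8 J/(m²·K).
ω = 2π / 3.15×10^7 s = 1.99×10^-7 s⁻¹.
Phase lag φ = arctan(Cω/λ) = arctan(155/27.28) = 1.40 rad.
Time lag = φ / ω = 1.40 / 1.99×10^-7 = 7.01×10^6 s = 81.1 days.

81.1 days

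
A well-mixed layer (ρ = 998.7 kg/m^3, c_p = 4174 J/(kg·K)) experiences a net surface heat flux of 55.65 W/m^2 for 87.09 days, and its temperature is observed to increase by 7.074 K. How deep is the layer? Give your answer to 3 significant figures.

Heat input Q = F Δt = 55.65 × 7.52×10^6 s = 4.19×10^8 J/m².
Required areal heat capacity C = Q / ΔT = 5.92×10^7 J/(m²·K).
Depth D = C / (ρ c_p) = 5.92×10^7 / (998.7 × 4174) = 14.2 m.

14.2 m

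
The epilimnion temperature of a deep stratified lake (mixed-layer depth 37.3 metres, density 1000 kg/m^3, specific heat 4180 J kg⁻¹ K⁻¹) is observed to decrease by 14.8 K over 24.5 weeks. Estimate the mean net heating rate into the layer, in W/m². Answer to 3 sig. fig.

-156

Areal heat capacity C = ρ c_p D = 1000 × 4180 × 37.3 = 1.56×10^8 J/(m²·K).
Required heat per unit area: Q = C ΔT = 1.56×10^8 × -14.8 = -2.31×10^9 J/m².
Flux F = Q / Δt = -2.31×10^9 / 1.48×10^7 s = -156 W/m².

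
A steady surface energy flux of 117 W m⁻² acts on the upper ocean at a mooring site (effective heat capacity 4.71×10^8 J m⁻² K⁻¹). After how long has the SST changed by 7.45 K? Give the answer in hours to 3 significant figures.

8330 hours

Areal heat capacity C = 4.71×10^8 J m⁻² K⁻¹ (given).
Time required: Δt = C ΔT / F = 4.71×10^8 × 7.45 / 117 = 3.00×10^7 s.
In hours: 3.00×10^7 s / (3600 s/hour) = 8330 hours.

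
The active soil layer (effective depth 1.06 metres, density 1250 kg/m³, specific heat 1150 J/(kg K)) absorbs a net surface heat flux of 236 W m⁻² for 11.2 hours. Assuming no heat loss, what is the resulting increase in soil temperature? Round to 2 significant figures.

6.2 K

Areal heat capacity C = ρ c_p D = 1250 × 1150 × 1.06 = 1.52×10^6 J/(m²·K).
Net heat input Q = F Δt = 236 × (11.2 hours × 3600 s/hour) = 9.52×10^6 J/m².
ΔT = Q / C = 9.52×10^6 / 1.52×10^6 = 6.24 K.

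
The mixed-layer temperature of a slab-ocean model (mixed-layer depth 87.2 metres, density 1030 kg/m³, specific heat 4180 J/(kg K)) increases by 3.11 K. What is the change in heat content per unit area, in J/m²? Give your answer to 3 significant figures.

Areal heat capacity C = ρ c_p D = 1030 × 4180 × 87.2 = 3.75×10^8 J/(m^2 K).
ΔQ = C ΔT = 3.75×10^8 × 3.11 = 1.17×10^9 J/m².

1.17×10^9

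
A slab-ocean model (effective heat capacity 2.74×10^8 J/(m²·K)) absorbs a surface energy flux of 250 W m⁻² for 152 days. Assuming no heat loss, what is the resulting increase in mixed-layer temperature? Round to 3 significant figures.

Areal heat capacity C = 2.74×10^8 J/(m²·K) (given).
Net heat input Q = F Δt = 250 × (152 days × 86400 s/day) = 3.28×10^9 J/m².
ΔT = Q / C = 3.28×10^9 / 2.74×10^8 = 12.0 K.

12.0 K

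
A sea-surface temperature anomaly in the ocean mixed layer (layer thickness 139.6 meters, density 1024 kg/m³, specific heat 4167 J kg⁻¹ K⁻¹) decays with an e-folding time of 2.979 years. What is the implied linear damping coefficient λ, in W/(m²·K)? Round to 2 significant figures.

Areal heat capacity C = ρ c_p D = 1024 × 4167 × 139.6 = 5.96×10^8 J/(m^2 K).
τ = 2.979 years = 9.40×10^7 s.
λ = C / τ = 5.96×10^8 / 9.40×10^7 = 6.34 W/(m²·K).

6.3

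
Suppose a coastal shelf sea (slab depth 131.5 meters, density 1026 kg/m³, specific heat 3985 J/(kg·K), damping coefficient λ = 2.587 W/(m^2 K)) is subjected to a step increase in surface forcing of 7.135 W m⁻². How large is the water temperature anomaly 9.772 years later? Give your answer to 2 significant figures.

Areal heat capacity C = ρ c_p D = 1026 × 3985 × 131.5 = 5.38×10^8 J/(m^2 K).
τ = C / λ = 5.38×10^8 / 2.587 = 2.08×10^8 s.
Equilibrium anomaly ΔT_eq = F / λ = 7.135 / 2.587 = 2.76 K.
t = 9.772 years = 3.08×10^8 s, so t/τ = 1.48.
ΔT(t) = ΔT_eq (1 − e^(−t/τ)) = 2.76 × (1 − e^−1.48) = 2.13 K.

2.1 K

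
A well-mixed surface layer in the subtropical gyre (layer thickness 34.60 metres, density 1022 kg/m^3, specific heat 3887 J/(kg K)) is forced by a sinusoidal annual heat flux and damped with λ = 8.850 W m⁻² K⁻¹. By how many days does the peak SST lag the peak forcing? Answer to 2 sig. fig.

73 days

Areal heat capacity C = ρ c_p D = 1022 × 3887 × 34.60 = 1.37×10^8 J/(m^2 K).
ω = 2π / 3.15×10^7 s = 1.99×10^-7 s⁻¹.
Phase lag φ = arctan(Cω/λ) = arctan(27.4/8.850) = 1.26 rad.
Time lag = φ / ω = 1.26 / 1.99×10^-7 = 6.32×10^6 s = 73.1 days.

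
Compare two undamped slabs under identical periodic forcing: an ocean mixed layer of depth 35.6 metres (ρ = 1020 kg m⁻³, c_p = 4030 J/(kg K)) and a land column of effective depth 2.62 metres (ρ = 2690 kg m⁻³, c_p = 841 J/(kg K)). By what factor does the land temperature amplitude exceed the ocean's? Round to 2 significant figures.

25

C_ocean = 1020 × 4030 × 35.6 = 1.46×10^8 J/(m²·K).
C_land = 2690 × 841 × 2.62 = 5.93×10^6 J/(m²·K).
Undamped amplitude ∝ 1/C, so A_land/A_ocean = C_ocean/C_land = 24.7.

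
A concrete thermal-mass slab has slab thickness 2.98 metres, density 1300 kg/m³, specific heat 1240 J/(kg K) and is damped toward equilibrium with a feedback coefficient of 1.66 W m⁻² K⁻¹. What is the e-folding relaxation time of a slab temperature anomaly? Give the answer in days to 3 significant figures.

Areal heat capacity C = ρ c_p D = 1300 × 1240 × 2.98 = 4.80×10^6 J/(m²·K).
Relaxation time τ = C / λ = 4.80×10^6 / 1.66 = 2.89×10^6 s.
In days: 2.89×10^6 s / (86400 s/day) = 33.5 days.

33.5 days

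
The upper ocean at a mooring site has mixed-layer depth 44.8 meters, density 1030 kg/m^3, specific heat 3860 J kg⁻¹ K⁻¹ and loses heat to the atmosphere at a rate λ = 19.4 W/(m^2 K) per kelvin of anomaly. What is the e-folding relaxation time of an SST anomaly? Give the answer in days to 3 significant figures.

Areal heat capacity C = ρ c_p D = 1030 × 3860 × 44.8 = 1.78×10^8 J/(m²·K).
Relaxation time τ = C / λ = 1.78×10^8 / 19.4 = 9.18×10^6 s.
In days: 9.18×10^6 s / (86400 s/day) = 106 days.

106 days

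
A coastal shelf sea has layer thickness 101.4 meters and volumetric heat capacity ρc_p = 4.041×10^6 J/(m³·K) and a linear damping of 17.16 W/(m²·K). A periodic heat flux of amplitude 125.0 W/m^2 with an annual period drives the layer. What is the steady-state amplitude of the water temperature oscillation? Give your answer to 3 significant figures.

Areal heat capacity C = ρc_p × D = 4.041×10^6 × 101.4 = 4.10×10^8 J m⁻² K⁻¹.
Angular frequency ω = 2π / T = 2π / 3.15×10^7 s = 1.99×10^-7 s⁻¹.
√((Cω)² + λ²) = √((81.6)² + 17.16²) = 83.4 W/(m²·K).
Amplitude A = F₀ / √((Cω)²+λ²) = 125.0 / 83.4 = 1.50 K.

1.50 K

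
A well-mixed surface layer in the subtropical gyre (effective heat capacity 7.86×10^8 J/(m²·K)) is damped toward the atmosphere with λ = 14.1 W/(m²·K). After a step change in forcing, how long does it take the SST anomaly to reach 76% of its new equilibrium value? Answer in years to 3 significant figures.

2.52 years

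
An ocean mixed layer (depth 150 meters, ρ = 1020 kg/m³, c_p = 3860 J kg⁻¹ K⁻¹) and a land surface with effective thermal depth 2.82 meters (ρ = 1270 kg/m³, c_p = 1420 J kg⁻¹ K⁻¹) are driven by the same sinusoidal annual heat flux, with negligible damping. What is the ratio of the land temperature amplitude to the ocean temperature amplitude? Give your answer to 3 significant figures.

116

C_ocean = 1020 × 3860 × 150 = 5.91×10^8 J/(m²·K).
C_land = 1270 × 1420 × 2.82 = 5.09×10^6 J/(m²·K).
Undamped amplitude ∝ 1/C, so A_land/A_ocean = C_ocean/C_land = 116.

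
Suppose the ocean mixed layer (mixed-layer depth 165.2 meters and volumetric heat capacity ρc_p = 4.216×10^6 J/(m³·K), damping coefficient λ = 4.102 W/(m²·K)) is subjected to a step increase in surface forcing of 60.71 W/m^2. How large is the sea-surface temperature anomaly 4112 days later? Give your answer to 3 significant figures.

Areal heat capacity C = ρc_p × D = 4.216×10^6 × 165.2 = 6.96×10^8 J/(m²·K).
τ = C / λ = 6.96×10^8 / 4.102 = 1.70×10^8 s.
Equilibrium anomaly ΔT_eq = F / λ = 60.71 / 4.102 = 14.8 K.
t = 4112 days = 3.55×10^8 s, so t/τ = 2.09.
ΔT(t) = ΔT_eq (1 − e^(−t/τ)) = 14.8 × (1 − e^−2.09) = 13.0 K.

13.0 K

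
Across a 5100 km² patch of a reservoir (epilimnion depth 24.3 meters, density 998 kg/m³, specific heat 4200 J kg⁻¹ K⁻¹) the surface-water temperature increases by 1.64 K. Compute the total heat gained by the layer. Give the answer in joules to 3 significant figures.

8.52×10^17 J

Areal heat capacity C = ρ c_p D = 998 × 4200 × 24.3 = 1.02×10^8 J/(m^2 K).
Heat per unit area: q = C ΔT = 1.02×10^8 × 1.64 = 1.67×10^8 J/m².
Total heat: Q = q × A = 1.67×10^8 × (5100 × 10⁶ m²) = 8.52×10^17 J.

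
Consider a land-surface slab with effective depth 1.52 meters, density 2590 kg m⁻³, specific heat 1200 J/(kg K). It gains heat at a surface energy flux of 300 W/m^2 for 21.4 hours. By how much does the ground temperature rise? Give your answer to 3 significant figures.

Areal heat capacity C = ρ c_p D = 2590 × 1200 × 1.52 = 4.72×10^6 J m⁻² K⁻¹.
Net heat input Q = F Δt = 300 × (21.4 hours × 3600 s/hour) = 2.31×10^7 J/m².
ΔT = Q / C = 2.31×10^7 / 4.72×10^6 = 4.89 K.

4.89 K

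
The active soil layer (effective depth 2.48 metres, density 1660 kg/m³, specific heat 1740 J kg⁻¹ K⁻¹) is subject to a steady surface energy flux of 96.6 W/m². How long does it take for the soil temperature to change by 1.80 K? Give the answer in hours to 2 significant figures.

Areal heat capacity C = ρ c_p D = 1660 × 1740 × 2.48 = 7.16×10^6 J m⁻² K⁻¹.
Time required: Δt = C ΔT / F = 7.16×10^6 × 1.80 / 96.6 = 1.33×10^5 s.
In hours: 1.33×10^5 s / (3600 s/hour) = 37.1 hours.

37 hours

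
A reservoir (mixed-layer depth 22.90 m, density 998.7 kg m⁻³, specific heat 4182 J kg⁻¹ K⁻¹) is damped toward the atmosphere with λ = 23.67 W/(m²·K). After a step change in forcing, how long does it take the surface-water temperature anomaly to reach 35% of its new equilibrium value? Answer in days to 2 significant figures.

Areal heat capacity C = ρ c_p D = 998.7 × 4182 × 22.90 = 9.56×10^7 J/(m²·K).
τ = C / λ = 9.56×10^7 / 23.67 = 4.04×10^6 s.
Fraction reached: 1 − e^(−t/τ) = 0.35 ⇒ t = −τ ln(1 − 0.35) = τ × 0.431.
t = 1.74×10^6 s = 20.1 days.

20 days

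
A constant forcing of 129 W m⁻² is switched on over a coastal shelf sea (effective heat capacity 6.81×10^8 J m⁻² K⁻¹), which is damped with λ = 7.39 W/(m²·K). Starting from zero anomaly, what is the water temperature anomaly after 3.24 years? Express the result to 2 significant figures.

Areal heat capacity C = 6.81×10^8 J m⁻² K⁻¹ (given).
τ = C / λ = 6.81×10^8 / 7.39 = 9.22×10^7 s.
Equilibrium anomaly ΔT_eq = F / λ = 129 / 7.39 = 17.5 K.
t = 3.24 years = 1.02×10^8 s, so t/τ = 1.11.
ΔT(t) = ΔT_eq (1 − e^(−t/τ)) = 17.5 × (1 − e^−1.11) = 11.7 K.

12 K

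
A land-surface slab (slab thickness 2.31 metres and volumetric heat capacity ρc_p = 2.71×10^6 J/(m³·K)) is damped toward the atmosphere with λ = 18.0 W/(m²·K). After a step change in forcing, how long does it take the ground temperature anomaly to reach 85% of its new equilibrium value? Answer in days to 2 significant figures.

Areal heat capacity C = ρc_p × D = 2.71×10^6 × 2.31 = 6.26×10^6 J m⁻² K⁻¹.
τ = C / λ = 6.26×10^6 / 18.0 = 3.48×10^5 s.
Fraction reached: 1 − e^(−t/τ) = 0.85 ⇒ t = −τ ln(1 − 0.85) = τ × 1.90.
t = 6.60×10^5 s = 7.64 days.

7.6 days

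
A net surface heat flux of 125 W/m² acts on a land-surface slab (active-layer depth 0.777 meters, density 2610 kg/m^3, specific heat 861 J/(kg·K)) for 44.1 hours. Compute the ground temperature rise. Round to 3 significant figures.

11.4 K

Areal heat capacity C = ρ c_p D = 2610 × 861 × 0.777 = 1.75×10^6 J/(m²·K).
Net heat input Q = F Δt = 125 × (44.1 hours × 3600 s/hour) = 1.98×10^7 J/m².
ΔT = Q / C = 1.98×10^7 / 1.75×10^6 = 11.4 K.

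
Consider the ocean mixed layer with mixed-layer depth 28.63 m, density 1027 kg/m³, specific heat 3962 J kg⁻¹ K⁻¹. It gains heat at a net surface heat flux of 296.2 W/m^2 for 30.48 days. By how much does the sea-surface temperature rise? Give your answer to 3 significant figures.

Areal heat capacity C = ρ c_p D = 1027 × 3962 × 28.63 = 1.16×10^8 J/(m^2 K).
Net heat input Q = F Δt = 296.2 × (30.48 days × 86400 s/day) = 7.80×10^8 J/m².
ΔT = Q / C = 7.80×10^8 / 1.16×10^8 = 6.70 K.

6.70 K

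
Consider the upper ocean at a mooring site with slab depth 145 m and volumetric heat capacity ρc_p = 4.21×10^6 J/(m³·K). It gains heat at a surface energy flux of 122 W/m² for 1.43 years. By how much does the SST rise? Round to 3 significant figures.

Areal heat capacity C = ρc_p × D = 4.21×10^6 × 145 = 6.10×10^8 J m⁻² K⁻¹.
Net heat input Q = F Δt = 122 × (1.43 years × 3.156×10^7 s/year) = 5.51×10^9 J/m².
ΔT = Q / C = 5.51×10^9 / 6.10×10^8 = 9.02 K.

9.02 K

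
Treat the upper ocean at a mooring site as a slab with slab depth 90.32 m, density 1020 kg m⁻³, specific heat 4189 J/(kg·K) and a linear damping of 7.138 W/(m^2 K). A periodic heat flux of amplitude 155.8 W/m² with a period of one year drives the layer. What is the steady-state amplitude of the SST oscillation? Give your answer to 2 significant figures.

2.0 K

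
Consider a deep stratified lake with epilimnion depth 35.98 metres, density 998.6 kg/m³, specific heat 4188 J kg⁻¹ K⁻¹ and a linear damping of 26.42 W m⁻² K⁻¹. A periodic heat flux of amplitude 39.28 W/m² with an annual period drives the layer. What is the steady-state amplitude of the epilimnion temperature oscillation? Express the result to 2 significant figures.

Areal heat capacity C = ρ c_p D = 998.6 × 4188 × 35.98 = 1.50×10^8 J/(m²·K).
Angular frequency ω = 2π / T = 2π / 3.15×10^7 s = 1.99×10^-7 s⁻¹.
√((Cω)² + λ²) = √((30.0)² + 26.42²) = 40.0 W/(m²·K).
Amplitude A = F₀ / √((Cω)²+λ²) = 39.28 / 40.0 = 0.983 K.

0.98 K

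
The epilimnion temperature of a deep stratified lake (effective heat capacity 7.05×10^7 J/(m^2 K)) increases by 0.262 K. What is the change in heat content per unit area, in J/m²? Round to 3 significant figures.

1.85×10^7

Areal heat capacity C = 7.05×10^7 J/(m^2 K) (given).
ΔQ = C ΔT = 7.05×10^7 × 0.262 = 1.85×10^7 J/m².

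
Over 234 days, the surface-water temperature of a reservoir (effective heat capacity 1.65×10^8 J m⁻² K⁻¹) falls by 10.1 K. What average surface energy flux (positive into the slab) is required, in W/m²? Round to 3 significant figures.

Areal heat capacity C = 1.65×10^8 J m⁻² K⁻¹ (given).
Required heat per unit area: Q = C ΔT = 1.65×10^8 × -10.1 = -1.67×10^9 J/m².
Flux F = Q / Δt = -1.67×10^9 / 2.02×10^7 s = -82.4 W/m².

-82.4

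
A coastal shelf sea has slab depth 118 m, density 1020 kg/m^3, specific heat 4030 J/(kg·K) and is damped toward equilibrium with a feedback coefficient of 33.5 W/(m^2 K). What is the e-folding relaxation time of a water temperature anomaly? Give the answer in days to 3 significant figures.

168 days

Areal heat capacity C = ρ c_p D = 1020 × 4030 × 118 = 4.85×10^8 J/(m^2 K).
Relaxation time τ = C / λ = 4.85×10^8 / 33.5 = 1.45×10^7 s.
In days: 1.45×10^7 s / (86400 s/day) = 168 days.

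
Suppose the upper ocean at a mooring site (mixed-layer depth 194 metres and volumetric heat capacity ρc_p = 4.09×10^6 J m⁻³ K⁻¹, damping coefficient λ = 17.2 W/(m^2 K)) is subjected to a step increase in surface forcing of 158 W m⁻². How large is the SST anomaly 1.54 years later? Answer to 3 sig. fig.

5.98 K

Areal heat capacity C = ρc_p × D = 4.09×10^6 × 194 = 7.93×10^8 J/(m^2 K).
τ = C / λ = 7.93×10^8 / 17.2 = 4.61×10^7 s.
Equilibrium anomaly ΔT_eq = F / λ = 158 / 17.2 = 9.19 K.
t = 1.54 years = 4.86×10^7 s, so t/τ = 1.05.
ΔT(t) = ΔT_eq (1 − e^(−t/τ)) = 9.19 × (1 − e^−1.05) = 5.98 K.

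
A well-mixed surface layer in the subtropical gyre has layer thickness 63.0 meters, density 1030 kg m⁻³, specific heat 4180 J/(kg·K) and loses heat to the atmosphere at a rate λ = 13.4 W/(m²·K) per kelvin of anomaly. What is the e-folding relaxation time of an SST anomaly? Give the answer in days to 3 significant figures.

Areal heat capacity C = ρ c_p D = 1030 × 4180 × 63.0 = 2.71×10^8 J/(m^2 K).
Relaxation time τ = C / λ = 2.71×10^8 / 13.4 = 2.02×10^7 s.
In days: 2.02×10^7 s / (86400 s/day) = 234 days.

234 days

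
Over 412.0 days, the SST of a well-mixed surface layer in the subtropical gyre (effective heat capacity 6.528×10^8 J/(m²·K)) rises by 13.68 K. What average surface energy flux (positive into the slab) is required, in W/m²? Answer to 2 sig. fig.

Areal heat capacity C = 6.528×10^8 J/(m²·K) (given).
Required heat per unit area: Q = C ΔT = 6.53×10^8 × 13.68 = 8.93×10^9 J/m².
Flux F = Q / Δt = 8.93×10^9 / 3.56×10^7 s = 251 W/m².

250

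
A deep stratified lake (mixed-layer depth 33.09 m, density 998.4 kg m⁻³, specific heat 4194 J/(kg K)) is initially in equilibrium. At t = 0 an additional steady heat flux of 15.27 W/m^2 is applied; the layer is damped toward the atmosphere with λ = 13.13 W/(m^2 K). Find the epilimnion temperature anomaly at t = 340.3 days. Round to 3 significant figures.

Areal heat capacity C = ρ c_p D = 998.4 × 4194 × 33.09 = 1.39×10^8 J/(m²·K).
τ = C / λ = 1.39×10^8 / 13.13 = 1.06×10^7 s.
Equilibrium anomaly ΔT_eq = F / λ = 15.27 / 13.13 = 1.16 K.
t = 340.3 days = 2.94×10^7 s, so t/τ = 2.79.
ΔT(t) = ΔT_eq (1 − e^(−t/τ)) = 1.16 × (1 − e^−2.79) = 1.09 K.

1.09 K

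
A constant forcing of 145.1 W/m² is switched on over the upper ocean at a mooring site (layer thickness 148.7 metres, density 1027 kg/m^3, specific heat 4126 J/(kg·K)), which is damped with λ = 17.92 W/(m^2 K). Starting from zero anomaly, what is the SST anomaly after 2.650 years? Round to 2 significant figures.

Areal heat capacity C = ρ c_p D = 1027 × 4126 × 148.7 = 6.30×10^8 J/(m^2 K).
τ = C / λ = 6.30×10^8 / 17.92 = 3.52×10^7 s.
Equilibrium anomaly ΔT_eq = F / λ = 145.1 / 17.92 = 8.10 K.
t = 2.650 years = 8.36×10^7 s, so t/τ = 2.38.
ΔT(t) = ΔT_eq (1 − e^(−t/τ)) = 8.10 × (1 − e^−2.38) = 7.35 K.

7.3 K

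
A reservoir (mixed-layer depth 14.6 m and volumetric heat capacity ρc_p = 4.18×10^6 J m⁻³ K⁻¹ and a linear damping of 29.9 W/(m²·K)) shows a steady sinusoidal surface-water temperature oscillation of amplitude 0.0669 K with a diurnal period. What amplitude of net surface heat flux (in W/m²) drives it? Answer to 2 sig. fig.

Areal heat capacity C = ρc_p × D = 4.18×10^6 × 14.6 = 6.10×10^7 J/(m^2 K).
ω = 2π / 86400 s = 7.27×10^-5 s⁻¹.
√((Cω)² + λ²) = √((4440)² + 29.9²) = 4440 W/(m²·K).
F₀ = A × √((Cω)²+λ²) = 0.0669 × 4440 = 297 W/m².

300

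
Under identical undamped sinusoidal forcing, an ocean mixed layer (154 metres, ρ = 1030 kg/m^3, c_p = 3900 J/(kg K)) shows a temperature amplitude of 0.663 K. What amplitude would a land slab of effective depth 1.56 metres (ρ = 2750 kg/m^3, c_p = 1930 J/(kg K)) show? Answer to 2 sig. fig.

C_ocean = 6.19×10^8 J/(m²·K); C_land = 8.28×10^6 J/(m²·K).
A ∝ 1/C ⇒ A_land = A_ocean × C_ocean/C_land = 0.663 × 74.7 = 49.5 K.

50 K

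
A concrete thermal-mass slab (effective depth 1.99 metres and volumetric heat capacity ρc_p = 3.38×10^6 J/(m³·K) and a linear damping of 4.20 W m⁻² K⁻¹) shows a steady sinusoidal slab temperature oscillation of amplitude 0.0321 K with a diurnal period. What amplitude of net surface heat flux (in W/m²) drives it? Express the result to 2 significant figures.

16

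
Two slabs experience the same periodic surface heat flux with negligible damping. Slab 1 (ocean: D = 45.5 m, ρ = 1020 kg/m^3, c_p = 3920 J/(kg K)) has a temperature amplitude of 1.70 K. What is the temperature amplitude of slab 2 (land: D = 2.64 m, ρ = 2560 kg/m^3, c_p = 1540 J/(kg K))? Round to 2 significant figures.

30 K

C_ocean = 1.82×10^8 J/(m²·K); C_land = 1.04×10^7 J/(m²·K).
A ∝ 1/C ⇒ A_land = A_ocean × C_ocean/C_land = 1.70 × 17.5 = 29.7 K.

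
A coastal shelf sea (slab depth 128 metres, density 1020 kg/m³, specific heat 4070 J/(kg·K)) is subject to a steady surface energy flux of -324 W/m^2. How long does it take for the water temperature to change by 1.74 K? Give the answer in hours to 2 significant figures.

790 hours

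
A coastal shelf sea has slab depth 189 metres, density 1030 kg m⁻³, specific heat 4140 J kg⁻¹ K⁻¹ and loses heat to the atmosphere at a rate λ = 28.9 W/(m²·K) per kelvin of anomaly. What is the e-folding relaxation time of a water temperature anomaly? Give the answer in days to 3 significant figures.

323 days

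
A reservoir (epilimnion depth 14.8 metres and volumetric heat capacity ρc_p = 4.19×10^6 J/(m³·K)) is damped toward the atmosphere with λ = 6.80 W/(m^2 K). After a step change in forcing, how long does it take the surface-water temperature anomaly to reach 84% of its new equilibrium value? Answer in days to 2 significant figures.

Areal heat capacity C = ρc_p × D = 4.19×10^6 × 14.8 = 6.20×10^7 J/(m²·K).
τ = C / λ = 6.20×10^7 / 6.80 = 9.12×10^6 s.
Fraction reached: 1 − e^(−t/τ) = 0.84 ⇒ t = −τ ln(1 − 0.84) = τ × 1.83.
t = 1.67×10^7 s = 193 days.

190 days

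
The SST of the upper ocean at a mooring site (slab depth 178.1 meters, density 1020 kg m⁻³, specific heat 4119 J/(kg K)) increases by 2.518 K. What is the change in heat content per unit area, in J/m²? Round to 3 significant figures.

1.88×10^9

Areal heat capacity C = ρ c_p D = 1020 × 4119 × 178.1 = 7.48×10^8 J/(m^2 K).
ΔQ = C ΔT = 7.48×10^8 × 2.518 = 1.88×10^9 J/m².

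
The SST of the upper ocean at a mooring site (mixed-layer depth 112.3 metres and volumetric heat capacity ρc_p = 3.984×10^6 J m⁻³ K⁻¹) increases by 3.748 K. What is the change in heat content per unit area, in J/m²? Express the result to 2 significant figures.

Areal heat capacity C = ρc_p × D = 3.984×10^6 × 112.3 = 4.47×10^8 J m⁻² K⁻¹.
ΔQ = C ΔT = 4.47×10^8 × 3.748 = 1.68×10^9 J/m².

1.7×10^9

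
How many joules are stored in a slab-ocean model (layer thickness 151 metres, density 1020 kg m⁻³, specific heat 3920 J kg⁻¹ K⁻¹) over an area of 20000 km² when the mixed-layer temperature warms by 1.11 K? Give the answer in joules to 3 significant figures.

Areal heat capacity C = ρ c_p D = 1020 × 3920 × 151 = 6.04×10^8 J m⁻² K⁻¹.
Heat per unit area: q = C ΔT = 6.04×10^8 × 1.11 = 6.70×10^8 J/m².
Total heat: Q = q × A = 6.70×10^8 × (20000 × 10⁶ m²) = 1.34×10^19 J.

1.34×10^19 J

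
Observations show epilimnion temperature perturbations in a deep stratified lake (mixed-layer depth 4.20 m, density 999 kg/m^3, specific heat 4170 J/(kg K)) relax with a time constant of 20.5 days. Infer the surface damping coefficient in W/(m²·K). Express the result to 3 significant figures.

Areal heat capacity C = ρ c_p D = 999 × 4170 × 4.20 = 1.75×10^7 J/(m^2 K).
τ = 20.5 days = 1.77×10^6 s.
λ = C / τ = 1.75×10^7 / 1.77×10^6 = 9.88 W/(m²·K).

9.88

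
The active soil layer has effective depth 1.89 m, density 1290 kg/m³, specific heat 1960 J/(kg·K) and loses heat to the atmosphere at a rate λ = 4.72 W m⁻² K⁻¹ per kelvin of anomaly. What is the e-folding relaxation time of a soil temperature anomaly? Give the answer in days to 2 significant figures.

12 days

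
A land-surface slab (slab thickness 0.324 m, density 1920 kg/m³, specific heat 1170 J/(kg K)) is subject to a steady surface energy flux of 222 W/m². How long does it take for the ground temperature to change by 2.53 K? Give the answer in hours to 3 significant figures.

Areal heat capacity C = ρ c_p D = 1920 × 1170 × 0.324 = 7.28×10^5 J/(m²·K).
Time required: Δt = C ΔT / F = 7.28×10^5 × 2.53 / 222 = 8290 s.
In hours: 8290 s / (3600 s/hour) = 2.30 hours.

2.30 hours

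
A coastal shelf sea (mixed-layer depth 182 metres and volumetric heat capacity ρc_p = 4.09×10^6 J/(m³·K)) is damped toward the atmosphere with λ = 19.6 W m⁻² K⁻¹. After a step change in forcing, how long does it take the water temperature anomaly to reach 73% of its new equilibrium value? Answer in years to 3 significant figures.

1.58 years

Areal heat capacity C = ρc_p × D = 4.09×10^6 × 182 = 7.44×10^8 J/(m^2 K).
τ = C / λ = 7.44×10^8 / 19.6 = 3.80×10^7 s.
Fraction reached: 1 − e^(−t/τ) = 0.73 ⇒ t = −τ ln(1 − 0.73) = τ × 1.31.
t = 4.97×10^7 s = 1.58 years.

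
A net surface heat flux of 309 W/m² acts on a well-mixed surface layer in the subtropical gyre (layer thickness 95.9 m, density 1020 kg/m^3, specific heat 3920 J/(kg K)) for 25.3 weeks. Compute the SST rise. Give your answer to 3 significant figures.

12.3 K

Areal heat capacity C = ρ c_p D = 1020 × 3920 × 95.9 = 3.83×10^8 J/(m^2 K).
Net heat input Q = F Δt = 309 × (25.3 weeks × 6.048×10^5 s/week) = 4.73×10^9 J/m².
ΔT = Q / C = 4.73×10^9 / 3.83×10^8 = 12.3 K.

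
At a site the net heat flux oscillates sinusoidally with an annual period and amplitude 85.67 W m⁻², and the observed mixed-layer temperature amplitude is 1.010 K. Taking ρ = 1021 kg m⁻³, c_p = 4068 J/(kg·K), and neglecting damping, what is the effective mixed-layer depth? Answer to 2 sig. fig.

100 m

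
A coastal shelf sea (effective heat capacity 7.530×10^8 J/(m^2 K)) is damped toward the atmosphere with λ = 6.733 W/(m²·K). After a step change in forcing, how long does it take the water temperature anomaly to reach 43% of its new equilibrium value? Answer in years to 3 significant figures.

Areal heat capacity C = 7.530×10^8 J/(m^2 K) (given).
τ = C / λ = 7.53×10^8 / 6.733 = 1.12×10^8 s.
Fraction reached: 1 − e^(−t/τ) = 0.43 ⇒ t = −τ ln(1 − 0.43) = τ × 0.562.
t = 6.29×10^7 s = 1.99 years.

1.99 years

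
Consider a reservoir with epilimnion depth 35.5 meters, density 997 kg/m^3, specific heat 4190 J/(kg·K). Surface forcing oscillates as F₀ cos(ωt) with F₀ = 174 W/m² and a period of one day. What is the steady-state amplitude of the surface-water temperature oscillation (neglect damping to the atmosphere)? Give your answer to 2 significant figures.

0.016 K

Areal heat capacity C = ρ c_p D = 997 × 4190 × 35.5 = 1.48×10^8 J/(m^2 K).
Angular frequency ω = 2π / T = 2π / 86400 s = 7.27×10^-5 s⁻¹.
Cω = 1.48×10^8 × 7.27×10^-5 = 10800 W/(m²·K).
Amplitude A = F₀ / (Cω) = 174 / 10800 = 0.0161 K.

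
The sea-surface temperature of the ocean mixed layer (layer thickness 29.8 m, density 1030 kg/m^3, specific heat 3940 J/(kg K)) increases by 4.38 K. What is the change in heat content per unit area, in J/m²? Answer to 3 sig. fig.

5.30×10^8

Areal heat capacity C = ρ c_p D = 1030 × 3940 × 29.8 = 1.21×10^8 J/(m²·K).
ΔQ = C ΔT = 1.21×10^8 × 4.38 = 5.30×10^8 J/m².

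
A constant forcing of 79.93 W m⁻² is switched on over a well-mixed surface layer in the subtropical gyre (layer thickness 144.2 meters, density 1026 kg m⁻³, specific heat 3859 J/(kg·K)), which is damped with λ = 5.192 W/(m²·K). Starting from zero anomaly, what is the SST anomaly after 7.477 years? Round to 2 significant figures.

14 K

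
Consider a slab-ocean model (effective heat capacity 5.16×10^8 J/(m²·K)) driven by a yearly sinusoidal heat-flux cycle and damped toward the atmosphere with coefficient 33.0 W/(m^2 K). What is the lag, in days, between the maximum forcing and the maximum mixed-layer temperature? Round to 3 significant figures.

Areal heat capacity C = 5.16×10^8 J/(m²·K) (given).
ω = 2π / 3.15×10^7 s = 1.99×10^-7 s⁻¹.
Phase lag φ = arctan(Cω/λ) = arctan(103/33.0) = 1.26 rad.
Time lag = φ / ω = 1.26 / 1.99×10^-7 = 6.33×10^6 s = 73.2 days.

73.2 days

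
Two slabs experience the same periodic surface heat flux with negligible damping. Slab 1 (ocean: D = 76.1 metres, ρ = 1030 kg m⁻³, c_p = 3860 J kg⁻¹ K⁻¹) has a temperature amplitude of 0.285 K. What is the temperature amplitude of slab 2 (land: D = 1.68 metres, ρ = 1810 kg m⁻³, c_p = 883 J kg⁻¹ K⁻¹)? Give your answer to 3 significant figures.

32.1 K

C_ocean = 3.03×10^8 J/(m²·K); C_land = 2.69×10^6 J/(m²·K).
A ∝ 1/C ⇒ A_land = A_ocean × C_ocean/C_land = 0.285 × 113 = 32.1 K.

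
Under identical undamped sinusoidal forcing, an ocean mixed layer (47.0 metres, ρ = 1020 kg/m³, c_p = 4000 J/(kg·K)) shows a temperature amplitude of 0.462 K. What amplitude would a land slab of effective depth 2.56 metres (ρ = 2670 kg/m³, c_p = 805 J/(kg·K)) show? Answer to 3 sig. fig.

16.1 K

C_ocean = 1.92×10^8 J/(m²·K); C_land = 5.50×10^6 J/(m²·K).
A ∝ 1/C ⇒ A_land = A_ocean × C_ocean/C_land = 0.462 × 34.9 = 16.1 K.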